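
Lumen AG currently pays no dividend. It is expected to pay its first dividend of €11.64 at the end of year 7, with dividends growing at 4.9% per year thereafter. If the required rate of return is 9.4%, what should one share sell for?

Deferred-dividend DDM. At t=6 the remaining stream is a growing perpetuity with first payment D_7 = 11.64.
V_6 = D_7/(r−g) = 11.64/(0.094−0.049) = 258.6667
P₀ = V_6/(1+r)^6 = 258.6667/(1+0.094)^6 = 150.8817

€150.88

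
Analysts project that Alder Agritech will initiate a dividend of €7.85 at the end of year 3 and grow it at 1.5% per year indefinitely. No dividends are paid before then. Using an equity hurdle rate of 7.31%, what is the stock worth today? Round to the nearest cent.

€117.33

Deferred-dividend DDM. At t=2 the remaining stream is a growing perpetuity with first payment D_3 = 7.85.
V_2 = D_3/(r−g) = 7.85/(0.0731−0.015) = 135.1119
P₀ = V_2/(1+r)^2 = 135.1119/(1+0.0731)^2 = 117.3311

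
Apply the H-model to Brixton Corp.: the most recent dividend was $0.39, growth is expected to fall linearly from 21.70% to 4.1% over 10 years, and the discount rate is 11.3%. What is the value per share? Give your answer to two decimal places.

$10.41

H-model: P₀ = D₀[(1+g_L) + H(g_S−g_L)]/(r−g_L), with H = 10/2 = 5.
P₀ = 0.39 × [(1+0.041) + 5×(0.217−0.041)] / (0.113−0.041)
   = 0.39 × 1.9210 / 0.072 = 10.4054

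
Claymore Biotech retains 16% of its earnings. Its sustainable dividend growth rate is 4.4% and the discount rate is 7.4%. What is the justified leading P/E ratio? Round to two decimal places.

Payout ratio b = 1 − 0.16 = 0.84.
Justified leading P/E = b/(r−g) = 0.84/(0.074−0.044) = 28.0000

28.00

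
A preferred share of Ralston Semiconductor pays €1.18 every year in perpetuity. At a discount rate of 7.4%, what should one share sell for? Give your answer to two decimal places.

Zero-growth DDM (perpetuity): P₀ = D/r = 1.18 / 0.074 = 15.9459

€15.95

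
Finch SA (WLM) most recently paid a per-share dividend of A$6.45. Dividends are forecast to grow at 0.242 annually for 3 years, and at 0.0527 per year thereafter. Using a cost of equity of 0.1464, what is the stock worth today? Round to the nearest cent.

A$114.91

Two-stage DDM. Project D₁…D_3 at 0.242, terminal growth 0.0527, discount at r = 0.1464.
D_1 = 8.0109
D_2 = 9.9495
D_3 = 12.3573
Terminal value at t=3: TV = D_4/(r−g) = 13.0086/(0.1464−0.0527) = 138.8320
P₀ = 8.0109/(1+0.1464)^1 + 9.9495/(1+0.1464)^2 + 12.3573/(1+0.1464)^3 + 138.8320/(1+0.1464)^3 = 114.9074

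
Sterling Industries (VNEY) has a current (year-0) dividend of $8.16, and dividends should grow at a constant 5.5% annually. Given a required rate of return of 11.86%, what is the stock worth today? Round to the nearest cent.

$135.36

Gordon growth model: P₀ = D₁/(r − g). D₁ = 8.16 × (1 + 0.055) = 8.6088.
P₀ = 8.6088 / (0.1186 − 0.055) = 8.6088 / 0.0636 = 135.3585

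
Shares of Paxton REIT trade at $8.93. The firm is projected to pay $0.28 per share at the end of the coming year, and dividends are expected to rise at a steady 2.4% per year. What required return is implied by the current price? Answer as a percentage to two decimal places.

Rearranging the constant-growth DDM: r = D₁/P₀ + g.
r = 0.2800 / 8.93 + 0.024 = 0.03135 + 0.024 = 0.05535

5.54%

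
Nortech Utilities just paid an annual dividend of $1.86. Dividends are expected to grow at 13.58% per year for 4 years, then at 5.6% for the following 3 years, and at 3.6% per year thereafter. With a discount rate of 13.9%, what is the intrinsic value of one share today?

Three-stage DDM. Project D₁…D_7; terminal Gordon value at t=7 with g = 0.036; discount at r = 0.139.
D_1 = 2.1126
D_2 = 2.3995
D_3 = 2.7253
D_4 = 3.0954
D_5 = 3.2688
D_6 = 3.4518
D_7 = 3.6451
TV_7 = 3.7763/(0.139−0.036) = 36.6636
P₀ = Σ Dₜ/(1+r)ᵗ + TV_7/(1+r)^7 = 26.8821

$26.88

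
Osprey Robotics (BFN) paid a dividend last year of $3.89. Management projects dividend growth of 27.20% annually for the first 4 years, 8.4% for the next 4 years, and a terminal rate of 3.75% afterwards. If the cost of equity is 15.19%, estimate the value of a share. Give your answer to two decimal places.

Three-stage DDM. Project D₁…D_8; terminal Gordon value at t=8 with g = 0.0375; discount at r = 0.1519.
D_1 = 4.9481
D_2 = 6.2940
D_3 = 8.0059
D_4 = 10.1835
D_5 = 11.0389
D_6 = 11.9662
D_7 = 12.9714
D_8 = 14.0610
TV_8 = 14.5883/(0.1519−0.0375) = 127.5197
P₀ = Σ Dₜ/(1+r)ᵗ + TV_8/(1+r)^8 = 81.1229

$81.12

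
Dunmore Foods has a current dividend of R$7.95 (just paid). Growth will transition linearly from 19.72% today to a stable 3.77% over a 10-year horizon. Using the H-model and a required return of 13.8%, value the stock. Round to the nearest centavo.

R$145.46

H-model: P₀ = D₀[(1+g_L) + H(g_S−g_L)]/(r−g_L), with H = 10/2 = 5.
P₀ = 7.95 × [(1+0.0377) + 5×(0.1972−0.0377)] / (0.138−0.0377)
   = 7.95 × 1.8352 / 0.1003 = 145.4620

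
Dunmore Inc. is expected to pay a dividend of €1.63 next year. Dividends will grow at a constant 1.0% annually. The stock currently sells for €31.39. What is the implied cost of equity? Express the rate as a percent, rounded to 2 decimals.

Rearranging the constant-growth DDM: r = D₁/P₀ + g.
r = 1.6300 / 31.39 + 0.01 = 0.05193 + 0.01 = 0.06193

6.19%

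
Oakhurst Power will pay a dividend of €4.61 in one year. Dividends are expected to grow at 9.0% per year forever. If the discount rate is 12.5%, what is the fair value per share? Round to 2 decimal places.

Gordon growth model: P₀ = D₁/(r − g), with D₁ = 4.61 given directly.
P₀ = 4.6100 / (0.125 − 0.09) = 4.6100 / 0.035 = 131.7143

€131.71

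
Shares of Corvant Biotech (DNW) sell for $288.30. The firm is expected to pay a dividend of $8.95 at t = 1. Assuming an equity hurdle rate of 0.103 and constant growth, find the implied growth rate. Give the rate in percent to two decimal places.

From P₀ = D₁/(r − g), the implied growth is g = r − D₁/P₀.
g = 0.103 − 8.95/288.30 = 0.103 − 0.03104 = 0.07196

7.20%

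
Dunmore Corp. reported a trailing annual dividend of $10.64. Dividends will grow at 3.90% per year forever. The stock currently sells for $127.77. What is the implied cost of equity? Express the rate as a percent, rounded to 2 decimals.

Rearranging the constant-growth DDM: r = D₁/P₀ + g.
D₁ = 10.64 × (1 + 0.039) = 11.0550.
r = 11.0550 / 127.77 + 0.039 = 0.08652 + 0.039 = 0.12552

12.55%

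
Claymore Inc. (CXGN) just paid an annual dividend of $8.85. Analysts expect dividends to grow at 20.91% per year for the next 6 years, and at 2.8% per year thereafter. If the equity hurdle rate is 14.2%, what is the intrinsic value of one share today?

Two-stage DDM. Project D₁…D_6 at 0.2091, terminal growth 0.028, discount at r = 0.142.
D_1 = 10.7005
D_2 = 12.9380
D_3 = 15.6434
D_4 = 18.9144
D_5 = 22.8694
D_6 = 27.6514
Terminal value at t=6: TV = D_7/(r−g) = 28.4256/(0.142−0.028) = 249.3474
P₀ = 10.7005/(1+0.142)^1 + 12.9380/(1+0.142)^2 + 15.6434/(1+0.142)^3 + 18.9144/(1+0.142)^4 + 22.8694/(1+0.142)^5 + 27.6514/(1+0.142)^6 + 249.3474/(1+0.142)^6 = 177.5652

$177.57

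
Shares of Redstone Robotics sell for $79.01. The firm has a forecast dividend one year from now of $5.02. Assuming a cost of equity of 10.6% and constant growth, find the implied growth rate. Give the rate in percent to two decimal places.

From P₀ = D₁/(r − g), the implied growth is g = r − D₁/P₀.
g = 0.106 − 5.02/79.01 = 0.106 − 0.06354 = 0.04246

4.25%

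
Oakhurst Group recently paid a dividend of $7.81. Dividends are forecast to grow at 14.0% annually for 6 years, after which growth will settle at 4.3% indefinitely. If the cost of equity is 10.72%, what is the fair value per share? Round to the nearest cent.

$203.14

Two-stage DDM. Project D₁…D_6 at 0.14, terminal growth 0.043, discount at r = 0.1072.
D_1 = 8.9034
D_2 = 10.1499
D_3 = 11.5709
D_4 = 13.1908
D_5 = 15.0375
D_6 = 17.1427
Terminal value at t=6: TV = D_7/(r−g) = 17.8799/(0.1072−0.043) = 278.5027
P₀ = 8.9034/(1+0.1072)^1 + 10.1499/(1+0.1072)^2 + 11.5709/(1+0.1072)^3 + 13.1908/(1+0.1072)^4 + 15.0375/(1+0.1072)^5 + 17.1427/(1+0.1072)^6 + 278.5027/(1+0.1072)^6 = 203.1384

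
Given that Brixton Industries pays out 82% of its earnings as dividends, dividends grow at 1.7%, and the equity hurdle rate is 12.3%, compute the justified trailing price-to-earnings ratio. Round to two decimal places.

7.87

Justified trailing P/E = b(1+g)/(r−g) = 0.82×(1+0.017)/(0.123−0.017) = 7.8674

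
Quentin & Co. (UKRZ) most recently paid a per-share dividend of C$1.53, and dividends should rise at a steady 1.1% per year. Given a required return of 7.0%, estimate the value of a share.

Gordon growth model: P₀ = D₁/(r − g). D₁ = 1.53 × (1 + 0.011) = 1.5468.
P₀ = 1.5468 / (0.07 − 0.011) = 1.5468 / 0.059 = 26.2175

C$26.22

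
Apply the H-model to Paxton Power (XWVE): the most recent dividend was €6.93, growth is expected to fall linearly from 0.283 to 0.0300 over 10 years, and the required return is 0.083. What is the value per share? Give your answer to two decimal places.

€300.08

H-model: P₀ = D₀[(1+g_L) + H(g_S−g_L)]/(r−g_L), with H = 10/2 = 5.
P₀ = 6.93 × [(1+0.03) + 5×(0.283−0.03)] / (0.083−0.03)
   = 6.93 × 2.2950 / 0.053 = 300.0821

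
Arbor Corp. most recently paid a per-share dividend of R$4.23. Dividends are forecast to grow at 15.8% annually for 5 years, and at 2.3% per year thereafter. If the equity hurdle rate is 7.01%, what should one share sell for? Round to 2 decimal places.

Two-stage DDM. Project D₁…D_5 at 0.158, terminal growth 0.023, discount at r = 0.0701.
D_1 = 4.8983
D_2 = 5.6723
D_3 = 6.5685
D_4 = 7.6063
D_5 = 8.8081
Terminal value at t=5: TV = D_6/(r−g) = 9.0107/(0.0701−0.023) = 191.3101
P₀ = 4.8983/(1+0.0701)^1 + 5.6723/(1+0.0701)^2 + 6.5685/(1+0.0701)^3 + 7.6063/(1+0.0701)^4 + 8.8081/(1+0.0701)^5 + 191.3101/(1+0.0701)^5 = 163.3068

R$163.31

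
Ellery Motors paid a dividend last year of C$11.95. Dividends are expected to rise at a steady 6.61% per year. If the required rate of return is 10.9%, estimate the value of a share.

C$296.97

Gordon growth model: P₀ = D₁/(r − g). D₁ = 11.95 × (1 + 0.0661) = 12.7399.
P₀ = 12.7399 / (0.109 − 0.0661) = 12.7399 / 0.0429 = 296.9672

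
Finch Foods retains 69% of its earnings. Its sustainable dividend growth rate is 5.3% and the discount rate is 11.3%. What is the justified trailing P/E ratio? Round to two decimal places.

Payout ratio b = 1 − 0.69 = 0.31.
Justified trailing P/E = b(1+g)/(r−g) = 0.31×(1+0.053)/(0.113−0.053) = 5.4405

5.44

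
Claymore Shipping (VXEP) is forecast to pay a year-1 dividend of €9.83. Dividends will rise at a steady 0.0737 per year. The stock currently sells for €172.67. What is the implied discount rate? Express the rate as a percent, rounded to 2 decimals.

Rearranging the constant-growth DDM: r = D₁/P₀ + g.
r = 9.8300 / 172.67 + 0.0737 = 0.05693 + 0.0737 = 0.13063

13.06%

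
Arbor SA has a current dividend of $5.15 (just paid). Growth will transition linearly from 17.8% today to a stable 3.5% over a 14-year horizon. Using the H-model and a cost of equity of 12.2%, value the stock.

$120.52

H-model: P₀ = D₀[(1+g_L) + H(g_S−g_L)]/(r−g_L), with H = 14/2 = 7.
P₀ = 5.15 × [(1+0.035) + 7×(0.178−0.035)] / (0.122−0.035)
   = 5.15 × 2.0360 / 0.087 = 120.5218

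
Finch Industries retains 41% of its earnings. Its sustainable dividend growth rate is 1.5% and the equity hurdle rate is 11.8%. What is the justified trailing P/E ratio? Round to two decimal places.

5.81

Payout ratio b = 1 − 0.41 = 0.59.
Justified trailing P/E = b(1+g)/(r−g) = 0.59×(1+0.015)/(0.118−0.015) = 5.8141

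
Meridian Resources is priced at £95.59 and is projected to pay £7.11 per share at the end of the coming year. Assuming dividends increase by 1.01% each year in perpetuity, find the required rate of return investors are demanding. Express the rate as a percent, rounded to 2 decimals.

Rearranging the constant-growth DDM: r = D₁/P₀ + g.
r = 7.1100 / 95.59 + 0.0101 = 0.07438 + 0.0101 = 0.08448

8.45%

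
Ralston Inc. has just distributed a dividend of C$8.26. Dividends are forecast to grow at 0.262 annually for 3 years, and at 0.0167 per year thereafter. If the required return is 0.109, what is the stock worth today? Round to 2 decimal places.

C$166.35

Two-stage DDM. Project D₁…D_3 at 0.262, terminal growth 0.0167, discount at r = 0.109.
D_1 = 10.4241
D_2 = 13.1552
D_3 = 16.6019
Terminal value at t=3: TV = D_4/(r−g) = 16.8792/(0.109−0.0167) = 182.8729
P₀ = 10.4241/(1+0.109)^1 + 13.1552/(1+0.109)^2 + 16.6019/(1+0.109)^3 + 182.8729/(1+0.109)^3 = 166.3451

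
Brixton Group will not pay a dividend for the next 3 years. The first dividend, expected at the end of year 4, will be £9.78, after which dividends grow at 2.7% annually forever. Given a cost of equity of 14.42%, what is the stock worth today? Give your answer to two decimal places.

£55.71

Deferred-dividend DDM. At t=3 the remaining stream is a growing perpetuity with first payment D_4 = 9.78.
V_3 = D_4/(r−g) = 9.78/(0.1442−0.027) = 83.4471
P₀ = V_3/(1+r)^3 = 83.4471/(1+0.1442)^3 = 55.7064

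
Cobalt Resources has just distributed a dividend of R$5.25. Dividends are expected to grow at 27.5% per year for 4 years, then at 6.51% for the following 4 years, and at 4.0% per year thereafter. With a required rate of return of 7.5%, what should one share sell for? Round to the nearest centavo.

Three-stage DDM. Project D₁…D_8; terminal Gordon value at t=8 with g = 0.04; discount at r = 0.075.
D_1 = 6.6937
D_2 = 8.5345
D_3 = 10.8815
D_4 = 13.8739
D_5 = 14.7771
D_6 = 15.7391
D_7 = 16.7638
D_8 = 17.8551
TV_8 = 18.5693/(0.075−0.04) = 530.5507
P₀ = Σ Dₜ/(1+r)ᵗ + TV_8/(1+r)^8 = 370.8482

R$370.85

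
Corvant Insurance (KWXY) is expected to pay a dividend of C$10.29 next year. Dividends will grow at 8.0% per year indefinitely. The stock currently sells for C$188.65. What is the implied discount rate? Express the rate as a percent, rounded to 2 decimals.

Rearranging the constant-growth DDM: r = D₁/P₀ + g.
r = 10.2900 / 188.65 + 0.08 = 0.05455 + 0.08 = 0.13455

13.45%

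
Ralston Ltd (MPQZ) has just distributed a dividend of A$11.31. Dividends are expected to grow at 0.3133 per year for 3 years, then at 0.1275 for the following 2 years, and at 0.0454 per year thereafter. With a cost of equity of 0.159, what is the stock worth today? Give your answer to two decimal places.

Three-stage DDM. Project D₁…D_5; terminal Gordon value at t=5 with g = 0.0454; discount at r = 0.159.
D_1 = 14.8534
D_2 = 19.5070
D_3 = 25.6185
D_4 = 28.8849
D_5 = 32.5677
TV_5 = 34.0463/(0.159−0.0454) = 299.7034
P₀ = Σ Dₜ/(1+r)ᵗ + TV_5/(1+r)^5 = 218.6832

A$218.68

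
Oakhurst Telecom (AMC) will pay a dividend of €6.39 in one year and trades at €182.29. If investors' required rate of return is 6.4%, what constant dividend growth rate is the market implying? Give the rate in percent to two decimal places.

From P₀ = D₁/(r − g), the implied growth is g = r − D₁/P₀.
g = 0.064 − 6.39/182.29 = 0.064 − 0.03505 = 0.02895

2.89%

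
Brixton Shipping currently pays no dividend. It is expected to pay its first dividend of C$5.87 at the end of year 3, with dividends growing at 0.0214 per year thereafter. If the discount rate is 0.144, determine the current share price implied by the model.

Deferred-dividend DDM. At t=2 the remaining stream is a growing perpetuity with first payment D_3 = 5.87.
V_2 = D_3/(r−g) = 5.87/(0.144−0.0214) = 47.8793
P₀ = V_2/(1+r)^2 = 47.8793/(1+0.144)^2 = 36.5844

C$36.58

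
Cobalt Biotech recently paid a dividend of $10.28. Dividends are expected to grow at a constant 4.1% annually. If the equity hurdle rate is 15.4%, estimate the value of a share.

$94.70

Gordon growth model: P₀ = D₁/(r − g). D₁ = 10.28 × (1 + 0.041) = 10.7015.
P₀ = 10.7015 / (0.154 − 0.041) = 10.7015 / 0.113 = 94.7034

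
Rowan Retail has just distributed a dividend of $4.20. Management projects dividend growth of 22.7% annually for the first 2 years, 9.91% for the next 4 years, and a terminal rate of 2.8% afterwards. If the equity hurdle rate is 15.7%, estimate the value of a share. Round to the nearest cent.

$56.48

Three-stage DDM. Project D₁…D_6; terminal Gordon value at t=6 with g = 0.028; discount at r = 0.157.
D_1 = 5.1534
D_2 = 6.3232
D_3 = 6.9499
D_4 = 7.6386
D_5 = 8.3956
D_6 = 9.2276
TV_6 = 9.4859/(0.157−0.028) = 73.5344
P₀ = Σ Dₜ/(1+r)ᵗ + TV_6/(1+r)^6 = 56.4778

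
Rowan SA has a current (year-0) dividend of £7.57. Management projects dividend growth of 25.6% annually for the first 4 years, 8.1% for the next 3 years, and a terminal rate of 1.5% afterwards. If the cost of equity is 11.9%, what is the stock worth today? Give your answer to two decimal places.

Three-stage DDM. Project D₁…D_7; terminal Gordon value at t=7 with g = 0.015; discount at r = 0.119.
D_1 = 9.5079
D_2 = 11.9419
D_3 = 14.9991
D_4 = 18.8389
D_5 = 20.3648
D_6 = 22.0143
D_7 = 23.7975
TV_7 = 24.1545/(0.119−0.015) = 232.2545
P₀ = Σ Dₜ/(1+r)ᵗ + TV_7/(1+r)^7 = 180.1257

£180.13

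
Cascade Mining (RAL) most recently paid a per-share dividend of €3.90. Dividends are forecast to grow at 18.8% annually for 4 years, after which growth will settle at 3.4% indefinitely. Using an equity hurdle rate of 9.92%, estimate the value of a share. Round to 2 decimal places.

€103.41

Two-stage DDM. Project D₁…D_4 at 0.188, terminal growth 0.034, discount at r = 0.0992.
D_1 = 4.6332
D_2 = 5.5042
D_3 = 6.5390
D_4 = 7.7684
Terminal value at t=4: TV = D_5/(r−g) = 8.0325/(0.0992−0.034) = 123.1979
P₀ = 4.6332/(1+0.0992)^1 + 5.5042/(1+0.0992)^2 + 6.5390/(1+0.0992)^3 + 7.7684/(1+0.0992)^4 + 123.1979/(1+0.0992)^4 = 103.4067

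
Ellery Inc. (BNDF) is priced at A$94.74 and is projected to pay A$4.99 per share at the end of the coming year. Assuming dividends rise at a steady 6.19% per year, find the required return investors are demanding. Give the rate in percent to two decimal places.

11.46%

Rearranging the constant-growth DDM: r = D₁/P₀ + g.
r = 4.9900 / 94.74 + 0.0619 = 0.05267 + 0.0619 = 0.11457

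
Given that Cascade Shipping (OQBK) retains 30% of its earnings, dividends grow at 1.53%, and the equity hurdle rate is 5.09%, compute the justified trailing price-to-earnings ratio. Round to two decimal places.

Payout ratio b = 1 − 0.30 = 0.70.
Justified trailing P/E = b(1+g)/(r−g) = 0.70×(1+0.0153)/(0.0509−0.0153) = 19.9638

19.96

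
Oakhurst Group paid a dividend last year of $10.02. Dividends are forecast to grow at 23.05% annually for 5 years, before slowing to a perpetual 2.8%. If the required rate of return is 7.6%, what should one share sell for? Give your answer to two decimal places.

Two-stage DDM. Project D₁…D_5 at 0.2305, terminal growth 0.028, discount at r = 0.076.
D_1 = 12.3296
D_2 = 15.1716
D_3 = 18.6686
D_4 = 22.9718
D_5 = 28.2667
Terminal value at t=5: TV = D_6/(r−g) = 29.0582/(0.076−0.028) = 605.3795
P₀ = 12.3296/(1+0.076)^1 + 15.1716/(1+0.076)^2 + 18.6686/(1+0.076)^3 + 22.9718/(1+0.076)^4 + 28.2667/(1+0.076)^5 + 605.3795/(1+0.076)^5 = 496.0105

$496.01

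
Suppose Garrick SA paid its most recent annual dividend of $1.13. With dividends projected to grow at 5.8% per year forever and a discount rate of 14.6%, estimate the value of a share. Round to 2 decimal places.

Gordon growth model: P₀ = D₁/(r − g). D₁ = 1.13 × (1 + 0.058) = 1.1955.
P₀ = 1.1955 / (0.146 − 0.058) = 1.1955 / 0.088 = 13.5857

$13.59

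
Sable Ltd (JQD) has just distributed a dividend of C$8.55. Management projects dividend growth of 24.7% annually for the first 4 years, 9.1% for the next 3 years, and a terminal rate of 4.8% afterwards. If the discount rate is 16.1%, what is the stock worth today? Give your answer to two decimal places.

C$158.78

Three-stage DDM. Project D₁…D_7; terminal Gordon value at t=7 with g = 0.048; discount at r = 0.161.
D_1 = 10.6618
D_2 = 13.2953
D_3 = 16.5793
D_4 = 20.6744
D_5 = 22.5557
D_6 = 24.6083
D_7 = 26.8476
TV_7 = 28.1363/(0.161−0.048) = 248.9941
P₀ = Σ Dₜ/(1+r)ᵗ + TV_7/(1+r)^7 = 158.7752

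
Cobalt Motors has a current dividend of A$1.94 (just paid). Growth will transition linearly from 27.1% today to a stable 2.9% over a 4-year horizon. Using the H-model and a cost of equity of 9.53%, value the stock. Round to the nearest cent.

H-model: P₀ = D₀[(1+g_L) + H(g_S−g_L)]/(r−g_L), with H = 4/2 = 2.
P₀ = 1.94 × [(1+0.029) + 2×(0.271−0.029)] / (0.0953−0.029)
   = 1.94 × 1.5130 / 0.0663 = 44.2718

A$44.27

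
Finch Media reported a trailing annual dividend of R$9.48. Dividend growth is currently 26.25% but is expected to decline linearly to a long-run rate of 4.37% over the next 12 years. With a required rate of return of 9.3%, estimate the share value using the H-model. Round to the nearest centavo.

H-model: P₀ = D₀[(1+g_L) + H(g_S−g_L)]/(r−g_L), with H = 12/2 = 6.
P₀ = 9.48 × [(1+0.0437) + 6×(0.2625−0.0437)] / (0.093−0.0437)
   = 9.48 × 2.3565 / 0.0493 = 453.1363

R$453.14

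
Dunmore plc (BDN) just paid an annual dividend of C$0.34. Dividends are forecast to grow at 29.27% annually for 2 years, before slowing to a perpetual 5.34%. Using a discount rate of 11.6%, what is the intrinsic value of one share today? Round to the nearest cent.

C$8.53

Two-stage DDM. Project D₁…D_2 at 0.2927, terminal growth 0.0534, discount at r = 0.116.
D_1 = 0.4395
D_2 = 0.5682
Terminal value at t=2: TV = D_3/(r−g) = 0.5985/(0.116−0.0534) = 9.5608
P₀ = 0.4395/(1+0.116)^1 + 0.5682/(1+0.116)^2 + 9.5608/(1+0.116)^2 = 8.5266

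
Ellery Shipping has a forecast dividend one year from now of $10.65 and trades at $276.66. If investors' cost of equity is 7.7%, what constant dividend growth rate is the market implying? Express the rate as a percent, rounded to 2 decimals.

3.85%

From P₀ = D₁/(r − g), the implied growth is g = r − D₁/P₀.
g = 0.077 − 10.65/276.66 = 0.077 − 0.03849 = 0.03851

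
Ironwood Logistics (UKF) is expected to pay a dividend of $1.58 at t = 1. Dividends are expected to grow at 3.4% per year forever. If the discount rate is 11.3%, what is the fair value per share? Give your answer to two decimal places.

Gordon growth model: P₀ = D₁/(r − g), with D₁ = 1.58 given directly.
P₀ = 1.5800 / (0.113 − 0.034) = 1.5800 / 0.079 = 20.0000

$20.00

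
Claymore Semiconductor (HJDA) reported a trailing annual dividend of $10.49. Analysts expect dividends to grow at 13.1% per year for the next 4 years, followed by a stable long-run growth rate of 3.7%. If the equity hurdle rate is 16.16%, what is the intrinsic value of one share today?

Two-stage DDM. Project D₁…D_4 at 0.131, terminal growth 0.037, discount at r = 0.1616.
D_1 = 11.8642
D_2 = 13.4184
D_3 = 15.1762
D_4 = 17.1643
Terminal value at t=4: TV = D_5/(r−g) = 17.7994/(0.1616−0.037) = 142.8521
P₀ = 11.8642/(1+0.1616)^1 + 13.4184/(1+0.1616)^2 + 15.1762/(1+0.1616)^3 + 17.1643/(1+0.1616)^4 + 142.8521/(1+0.1616)^4 = 117.7306

$117.73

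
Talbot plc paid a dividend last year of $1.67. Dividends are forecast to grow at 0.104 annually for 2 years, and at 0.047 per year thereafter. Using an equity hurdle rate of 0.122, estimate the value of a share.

Two-stage DDM. Project D₁…D_2 at 0.104, terminal growth 0.047, discount at r = 0.122.
D_1 = 1.8437
D_2 = 2.0354
Terminal value at t=2: TV = D_3/(r−g) = 2.1311/(0.122−0.047) = 28.4145
P₀ = 1.8437/(1+0.122)^1 + 2.0354/(1+0.122)^2 + 28.4145/(1+0.122)^2 = 25.8312

$25.83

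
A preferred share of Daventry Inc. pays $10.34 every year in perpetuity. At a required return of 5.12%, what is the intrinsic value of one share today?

Zero-growth DDM (perpetuity): P₀ = D/r = 10.34 / 0.0512 = 201.9531

$201.95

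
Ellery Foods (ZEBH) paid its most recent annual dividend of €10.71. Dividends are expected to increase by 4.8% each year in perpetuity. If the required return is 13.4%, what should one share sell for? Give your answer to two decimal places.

Gordon growth model: P₀ = D₁/(r − g). D₁ = 10.71 × (1 + 0.048) = 11.2241.
P₀ = 11.2241 / (0.134 − 0.048) = 11.2241 / 0.086 = 130.5126

€130.51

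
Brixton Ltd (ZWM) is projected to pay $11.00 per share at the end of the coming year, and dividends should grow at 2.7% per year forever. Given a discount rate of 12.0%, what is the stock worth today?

Gordon growth model: P₀ = D₁/(r − g), with D₁ = 11.00 given directly.
P₀ = 11.0000 / (0.12 − 0.027) = 11.0000 / 0.093 = 118.2796

$118.28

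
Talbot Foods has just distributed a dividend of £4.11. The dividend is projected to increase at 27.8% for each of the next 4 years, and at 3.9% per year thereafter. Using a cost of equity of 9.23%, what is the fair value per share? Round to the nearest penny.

£174.86

Two-stage DDM. Project D₁…D_4 at 0.278, terminal growth 0.039, discount at r = 0.0923.
D_1 = 5.2526
D_2 = 6.7128
D_3 = 8.5790
D_4 = 10.9639
Terminal value at t=4: TV = D_5/(r−g) = 11.3915/(0.0923−0.039) = 213.7241
P₀ = 5.2526/(1+0.0923)^1 + 6.7128/(1+0.0923)^2 + 8.5790/(1+0.0923)^3 + 10.9639/(1+0.0923)^4 + 213.7241/(1+0.0923)^4 = 174.8560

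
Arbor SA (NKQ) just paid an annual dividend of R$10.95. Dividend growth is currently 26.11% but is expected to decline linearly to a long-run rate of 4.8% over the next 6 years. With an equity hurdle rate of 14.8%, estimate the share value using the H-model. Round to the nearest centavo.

H-model: P₀ = D₀[(1+g_L) + H(g_S−g_L)]/(r−g_L), with H = 6/2 = 3.
P₀ = 10.95 × [(1+0.048) + 3×(0.2611−0.048)] / (0.148−0.048)
   = 10.95 × 1.6873 / 0.1 = 184.7593

R$184.76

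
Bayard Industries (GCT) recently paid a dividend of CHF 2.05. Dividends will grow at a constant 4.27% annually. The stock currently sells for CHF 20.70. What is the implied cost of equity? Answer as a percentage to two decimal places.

14.60%

Rearranging the constant-growth DDM: r = D₁/P₀ + g.
D₁ = 2.05 × (1 + 0.0427) = 2.1375.
r = 2.1375 / 20.70 + 0.0427 = 0.10326 + 0.0427 = 0.14596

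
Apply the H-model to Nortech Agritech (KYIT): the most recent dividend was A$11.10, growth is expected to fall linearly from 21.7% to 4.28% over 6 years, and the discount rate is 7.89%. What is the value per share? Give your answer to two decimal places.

A$481.33

H-model: P₀ = D₀[(1+g_L) + H(g_S−g_L)]/(r−g_L), with H = 6/2 = 3.
P₀ = 11.10 × [(1+0.0428) + 3×(0.217−0.0428)] / (0.0789−0.0428)
   = 11.10 × 1.5654 / 0.0361 = 481.3280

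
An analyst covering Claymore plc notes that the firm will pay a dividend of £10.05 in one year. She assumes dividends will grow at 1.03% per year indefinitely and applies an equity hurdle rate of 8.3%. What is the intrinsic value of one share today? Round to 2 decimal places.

£138.24

Gordon growth model: P₀ = D₁/(r − g), with D₁ = 10.05 given directly.
P₀ = 10.0500 / (0.083 − 0.0103) = 10.0500 / 0.0727 = 138.2393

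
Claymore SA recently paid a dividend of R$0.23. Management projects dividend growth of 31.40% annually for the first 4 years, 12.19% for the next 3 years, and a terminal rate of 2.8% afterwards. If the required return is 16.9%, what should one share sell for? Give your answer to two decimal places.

Three-stage DDM. Project D₁…D_7; terminal Gordon value at t=7 with g = 0.028; discount at r = 0.169.
D_1 = 0.3022
D_2 = 0.3971
D_3 = 0.5218
D_4 = 0.6857
D_5 = 0.7692
D_6 = 0.8630
D_7 = 0.9682
TV_7 = 0.9953/(0.169−0.028) = 7.0590
P₀ = Σ Dₜ/(1+r)ᵗ + TV_7/(1+r)^7 = 4.6242

R$4.62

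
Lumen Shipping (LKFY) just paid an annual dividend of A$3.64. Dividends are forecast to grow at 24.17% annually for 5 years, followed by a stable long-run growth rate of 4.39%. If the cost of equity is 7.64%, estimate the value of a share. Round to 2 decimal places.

A$267.34

Two-stage DDM. Project D₁…D_5 at 0.2417, terminal growth 0.0439, discount at r = 0.0764.
D_1 = 4.5198
D_2 = 5.6122
D_3 = 6.9687
D_4 = 8.6530
D_5 = 10.7445
Terminal value at t=5: TV = D_6/(r−g) = 11.2161/(0.0764−0.0439) = 345.1122
P₀ = 4.5198/(1+0.0764)^1 + 5.6122/(1+0.0764)^2 + 6.9687/(1+0.0764)^3 + 8.6530/(1+0.0764)^4 + 10.7445/(1+0.0764)^5 + 345.1122/(1+0.0764)^5 = 267.3435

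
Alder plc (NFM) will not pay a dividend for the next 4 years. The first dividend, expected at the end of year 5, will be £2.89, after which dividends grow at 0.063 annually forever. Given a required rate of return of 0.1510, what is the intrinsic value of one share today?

£18.71

Deferred-dividend DDM. At t=4 the remaining stream is a growing perpetuity with first payment D_5 = 2.89.
V_4 = D_5/(r−g) = 2.89/(0.151−0.063) = 32.8409
P₀ = V_4/(1+r)^4 = 32.8409/(1+0.151)^4 = 18.7117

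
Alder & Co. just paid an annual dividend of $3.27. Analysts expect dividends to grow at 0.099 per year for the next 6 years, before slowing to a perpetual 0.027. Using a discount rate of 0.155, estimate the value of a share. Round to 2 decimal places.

$36.02

Two-stage DDM. Project D₁…D_6 at 0.099, terminal growth 0.027, discount at r = 0.155.
D_1 = 3.5937
D_2 = 3.9495
D_3 = 4.3405
D_4 = 4.7702
D_5 = 5.2425
D_6 = 5.7615
Terminal value at t=6: TV = D_7/(r−g) = 5.9170/(0.155−0.027) = 46.2269
P₀ = 3.5937/(1+0.155)^1 + 3.9495/(1+0.155)^2 + 4.3405/(1+0.155)^3 + 4.7702/(1+0.155)^4 + 5.2425/(1+0.155)^5 + 5.7615/(1+0.155)^6 + 46.2269/(1+0.155)^6 = 36.0186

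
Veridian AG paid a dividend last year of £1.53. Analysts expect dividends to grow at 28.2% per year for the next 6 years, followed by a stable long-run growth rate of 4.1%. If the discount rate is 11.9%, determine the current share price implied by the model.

Two-stage DDM. Project D₁…D_6 at 0.282, terminal growth 0.041, discount at r = 0.119.
D_1 = 1.9615
D_2 = 2.5146
D_3 = 3.2237
D_4 = 4.1328
D_5 = 5.2982
D_6 = 6.7923
Terminal value at t=6: TV = D_7/(r−g) = 7.0708/(0.119−0.041) = 90.6516
P₀ = 1.9615/(1+0.119)^1 + 2.5146/(1+0.119)^2 + 3.2237/(1+0.119)^3 + 4.1328/(1+0.119)^4 + 5.2982/(1+0.119)^5 + 6.7923/(1+0.119)^6 + 90.6516/(1+0.119)^6 = 61.3509

£61.35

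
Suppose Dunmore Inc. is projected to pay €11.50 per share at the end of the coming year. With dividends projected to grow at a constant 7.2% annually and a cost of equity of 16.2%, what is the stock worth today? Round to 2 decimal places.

€127.78

Gordon growth model: P₀ = D₁/(r − g), with D₁ = 11.50 given directly.
P₀ = 11.5000 / (0.162 − 0.072) = 11.5000 / 0.09 = 127.7778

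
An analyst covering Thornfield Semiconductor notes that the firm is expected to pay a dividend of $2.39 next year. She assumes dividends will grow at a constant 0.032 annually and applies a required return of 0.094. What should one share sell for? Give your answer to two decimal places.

$38.55

Gordon growth model: P₀ = D₁/(r − g), with D₁ = 2.39 given directly.
P₀ = 2.3900 / (0.094 − 0.032) = 2.3900 / 0.062 = 38.5484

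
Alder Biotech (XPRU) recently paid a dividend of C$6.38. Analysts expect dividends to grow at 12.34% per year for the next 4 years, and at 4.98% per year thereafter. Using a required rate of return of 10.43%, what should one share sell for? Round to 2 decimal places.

Two-stage DDM. Project D₁…D_4 at 0.1234, terminal growth 0.0498, discount at r = 0.1043.
D_1 = 7.1673
D_2 = 8.0517
D_3 = 9.0453
D_4 = 10.1615
Terminal value at t=4: TV = D_5/(r−g) = 10.6676/(0.1043−0.0498) = 195.7350
P₀ = 7.1673/(1+0.1043)^1 + 8.0517/(1+0.1043)^2 + 9.0453/(1+0.1043)^3 + 10.1615/(1+0.1043)^4 + 195.7350/(1+0.1043)^4 = 158.2622

C$158.26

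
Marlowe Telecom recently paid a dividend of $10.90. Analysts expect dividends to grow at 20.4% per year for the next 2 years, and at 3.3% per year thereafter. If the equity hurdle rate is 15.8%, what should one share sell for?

Two-stage DDM. Project D₁…D_2 at 0.204, terminal growth 0.033, discount at r = 0.158.
D_1 = 13.1236
D_2 = 15.8008
Terminal value at t=2: TV = D_3/(r−g) = 16.3222/(0.158−0.033) = 130.5779
P₀ = 13.1236/(1+0.158)^1 + 15.8008/(1+0.158)^2 + 130.5779/(1+0.158)^2 = 120.4923

$120.49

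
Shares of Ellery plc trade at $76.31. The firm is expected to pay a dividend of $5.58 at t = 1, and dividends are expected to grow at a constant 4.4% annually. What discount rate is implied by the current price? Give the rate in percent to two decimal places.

Rearranging the constant-growth DDM: r = D₁/P₀ + g.
r = 5.5800 / 76.31 + 0.044 = 0.07312 + 0.044 = 0.11712

11.71%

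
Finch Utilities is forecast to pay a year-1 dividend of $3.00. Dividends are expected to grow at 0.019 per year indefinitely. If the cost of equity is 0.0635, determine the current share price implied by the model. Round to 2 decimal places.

Gordon growth model: P₀ = D₁/(r − g), with D₁ = 3.00 given directly.
P₀ = 3.0000 / (0.0635 − 0.019) = 3.0000 / 0.0445 = 67.4157

$67.42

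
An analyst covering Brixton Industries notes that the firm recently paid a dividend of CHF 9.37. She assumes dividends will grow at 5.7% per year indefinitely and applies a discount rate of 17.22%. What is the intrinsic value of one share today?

CHF 85.97

Gordon growth model: P₀ = D₁/(r − g). D₁ = 9.37 × (1 + 0.057) = 9.9041.
P₀ = 9.9041 / (0.1722 − 0.057) = 9.9041 / 0.1152 = 85.9730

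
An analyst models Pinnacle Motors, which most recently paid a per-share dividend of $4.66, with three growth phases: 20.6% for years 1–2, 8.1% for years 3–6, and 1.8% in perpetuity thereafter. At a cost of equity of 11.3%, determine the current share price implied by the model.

$83.05

Three-stage DDM. Project D₁…D_6; terminal Gordon value at t=6 with g = 0.018; discount at r = 0.113.
D_1 = 5.6200
D_2 = 6.7777
D_3 = 7.3267
D_4 = 7.9201
D_5 = 8.5617
D_6 = 9.2551
TV_6 = 9.4217/(0.113−0.018) = 99.1762
P₀ = Σ Dₜ/(1+r)ᵗ + TV_6/(1+r)^6 = 83.0493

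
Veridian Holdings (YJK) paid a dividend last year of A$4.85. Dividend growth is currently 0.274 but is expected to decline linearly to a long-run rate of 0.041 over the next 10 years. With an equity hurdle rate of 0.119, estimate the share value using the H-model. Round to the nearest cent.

A$137.17

H-model: P₀ = D₀[(1+g_L) + H(g_S−g_L)]/(r−g_L), with H = 10/2 = 5.
P₀ = 4.85 × [(1+0.041) + 5×(0.274−0.041)] / (0.119−0.041)
   = 4.85 × 2.2060 / 0.078 = 137.1679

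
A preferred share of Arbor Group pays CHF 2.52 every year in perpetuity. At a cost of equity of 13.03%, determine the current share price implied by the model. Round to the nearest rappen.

Zero-growth DDM (perpetuity): P₀ = D/r = 2.52 / 0.1303 = 19.3400

CHF 19.34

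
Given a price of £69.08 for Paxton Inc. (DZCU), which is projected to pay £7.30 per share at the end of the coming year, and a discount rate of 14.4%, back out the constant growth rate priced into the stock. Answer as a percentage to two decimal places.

3.83%

From P₀ = D₁/(r − g), the implied growth is g = r − D₁/P₀.
g = 0.144 − 7.30/69.08 = 0.144 − 0.10567 = 0.03833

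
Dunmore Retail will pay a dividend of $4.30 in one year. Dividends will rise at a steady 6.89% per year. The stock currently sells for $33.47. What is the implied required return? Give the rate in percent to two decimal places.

19.74%

Rearranging the constant-growth DDM: r = D₁/P₀ + g.
r = 4.3000 / 33.47 + 0.0689 = 0.12847 + 0.0689 = 0.19737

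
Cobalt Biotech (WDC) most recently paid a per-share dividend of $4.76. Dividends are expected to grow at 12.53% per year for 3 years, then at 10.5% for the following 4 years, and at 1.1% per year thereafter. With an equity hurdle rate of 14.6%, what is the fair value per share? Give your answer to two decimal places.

Three-stage DDM. Project D₁…D_7; terminal Gordon value at t=7 with g = 0.011; discount at r = 0.146.
D_1 = 5.3564
D_2 = 6.0276
D_3 = 6.7828
D_4 = 7.4950
D_5 = 8.2820
D_6 = 9.1516
D_7 = 10.1126
TV_7 = 10.2238/(0.146−0.011) = 75.7318
P₀ = Σ Dₜ/(1+r)ᵗ + TV_7/(1+r)^7 = 59.4147

$59.41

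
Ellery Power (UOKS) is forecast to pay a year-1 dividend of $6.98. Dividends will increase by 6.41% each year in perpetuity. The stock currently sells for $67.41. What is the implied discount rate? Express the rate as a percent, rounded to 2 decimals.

Rearranging the constant-growth DDM: r = D₁/P₀ + g.
r = 6.9800 / 67.41 + 0.0641 = 0.10355 + 0.0641 = 0.16765

16.76%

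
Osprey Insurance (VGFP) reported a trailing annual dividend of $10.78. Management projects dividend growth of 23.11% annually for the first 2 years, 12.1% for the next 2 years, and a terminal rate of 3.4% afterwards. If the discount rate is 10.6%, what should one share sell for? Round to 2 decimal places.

Three-stage DDM. Project D₁…D_4; terminal Gordon value at t=4 with g = 0.034; discount at r = 0.106.
D_1 = 13.2713
D_2 = 16.3382
D_3 = 18.3152
D_4 = 20.5313
TV_4 = 21.2294/(0.106−0.034) = 294.8524
P₀ = Σ Dₜ/(1+r)ᵗ + TV_4/(1+r)^4 = 249.6685

$249.67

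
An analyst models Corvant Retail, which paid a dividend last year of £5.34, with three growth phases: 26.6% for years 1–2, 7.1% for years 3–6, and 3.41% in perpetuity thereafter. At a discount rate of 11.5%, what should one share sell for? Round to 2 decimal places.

Three-stage DDM. Project D₁…D_6; terminal Gordon value at t=6 with g = 0.0341; discount at r = 0.115.
D_1 = 6.7604
D_2 = 8.5587
D_3 = 9.1664
D_4 = 9.8172
D_5 = 10.5142
D_6 = 11.2607
TV_6 = 11.6447/(0.115−0.0341) = 143.9397
P₀ = Σ Dₜ/(1+r)ᵗ + TV_6/(1+r)^6 = 112.7816

£112.78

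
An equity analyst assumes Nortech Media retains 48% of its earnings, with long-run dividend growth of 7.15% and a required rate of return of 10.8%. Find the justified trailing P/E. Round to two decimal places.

Payout ratio b = 1 − 0.48 = 0.52.
Justified trailing P/E = b(1+g)/(r−g) = 0.52×(1+0.0715)/(0.108−0.0715) = 15.2652

15.27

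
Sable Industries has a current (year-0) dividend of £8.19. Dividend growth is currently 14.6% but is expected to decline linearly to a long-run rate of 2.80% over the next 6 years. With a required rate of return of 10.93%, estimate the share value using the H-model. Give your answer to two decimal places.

H-model: P₀ = D₀[(1+g_L) + H(g_S−g_L)]/(r−g_L), with H = 6/2 = 3.
P₀ = 8.19 × [(1+0.028) + 3×(0.146−0.028)] / (0.1093−0.028)
   = 8.19 × 1.3820 / 0.0813 = 139.2199

£139.22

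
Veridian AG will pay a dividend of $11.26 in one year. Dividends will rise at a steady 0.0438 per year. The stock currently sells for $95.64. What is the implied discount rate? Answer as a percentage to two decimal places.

16.15%

Rearranging the constant-growth DDM: r = D₁/P₀ + g.
r = 11.2600 / 95.64 + 0.0438 = 0.11773 + 0.0438 = 0.16153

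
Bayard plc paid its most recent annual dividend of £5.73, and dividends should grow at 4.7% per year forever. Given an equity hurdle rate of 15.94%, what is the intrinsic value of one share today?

£53.37

Gordon growth model: P₀ = D₁/(r − g). D₁ = 5.73 × (1 + 0.047) = 5.9993.
P₀ = 5.9993 / (0.1594 − 0.047) = 5.9993 / 0.1124 = 53.3746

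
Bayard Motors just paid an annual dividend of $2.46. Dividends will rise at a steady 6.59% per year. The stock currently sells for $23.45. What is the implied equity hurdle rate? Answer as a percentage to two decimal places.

Rearranging the constant-growth DDM: r = D₁/P₀ + g.
D₁ = 2.46 × (1 + 0.0659) = 2.6221.
r = 2.6221 / 23.45 + 0.0659 = 0.11182 + 0.0659 = 0.17772

17.77%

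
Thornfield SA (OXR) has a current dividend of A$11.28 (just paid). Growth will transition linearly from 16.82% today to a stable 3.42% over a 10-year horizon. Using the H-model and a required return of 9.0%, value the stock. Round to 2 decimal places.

H-model: P₀ = D₀[(1+g_L) + H(g_S−g_L)]/(r−g_L), with H = 10/2 = 5.
P₀ = 11.28 × [(1+0.0342) + 5×(0.1682−0.0342)] / (0.09−0.0342)
   = 11.28 × 1.7042 / 0.0558 = 344.5049

A$344.50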